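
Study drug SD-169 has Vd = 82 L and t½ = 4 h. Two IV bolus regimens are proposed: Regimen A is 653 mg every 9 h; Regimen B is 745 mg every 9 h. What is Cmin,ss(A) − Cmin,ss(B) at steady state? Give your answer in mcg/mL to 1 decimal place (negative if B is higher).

Regimen A: f = (1/2)^(9/4) ≈ 0.2102; Cmin,ss = (653/82)·f/(1−f) ≈ 2.119 mcg/mL.
Regimen B: f = (1/2)^(9/4) ≈ 0.2102; Cmin,ss = (745/82)·f/(1−f) ≈ 2.418 mcg/mL.
Difference ≈ 2.119 − 2.418 ≈ -0.299 mcg/mL.

-0.3 mcg/mL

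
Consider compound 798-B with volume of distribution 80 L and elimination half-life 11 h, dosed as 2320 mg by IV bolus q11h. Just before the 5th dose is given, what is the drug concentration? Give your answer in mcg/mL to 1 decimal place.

f = (1/2)^(τ/t½) = (1/2)^(11/11) ≈ 0.5000.
C₀ = D/Vd = 2320/80 ≈ 29.000 mcg/mL.
Before the 5th dose, 4 doses have been given. Superposition: Cmin = C₀·(f + f² + … + f^4).
≈ 29.000 × (0.5000 + 0.2500 + 0.1250 + 0.0625) ≈ 29.000 × 0.9375 ≈ 27.188 mcg/mL.

27.2 mcg/mL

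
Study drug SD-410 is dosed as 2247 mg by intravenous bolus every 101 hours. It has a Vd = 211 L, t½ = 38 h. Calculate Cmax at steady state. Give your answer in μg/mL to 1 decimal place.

12.7 μg/mL

τ/t½ = 101/38 ≈ 2.6579, so fraction remaining f = (1/2)^(101/38) ≈ 0.1585.
Accumulation ratio R = 1/(1 − f) ≈ 1/0.8415 ≈ 1.1884.
Single-dose peak C₀ = D/Vd = 2247/211 ≈ 10.649 μg/mL.
Steady-state peak Cmax,ss = C₀·R ≈ 10.649 × 1.1884 ≈ 12.655 μg/mL.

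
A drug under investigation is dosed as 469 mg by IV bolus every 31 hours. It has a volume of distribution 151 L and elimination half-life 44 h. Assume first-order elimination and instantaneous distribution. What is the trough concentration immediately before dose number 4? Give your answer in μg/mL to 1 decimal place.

f = (1/2)^(τ/t½) = (1/2)^(31/44) ≈ 0.6136.
C₀ = D/Vd = 469/151 ≈ 3.106 μg/mL.
Before the 4th dose, 3 doses have been given. Superposition: Cmin = C₀·(f + f² + … + f^3).
≈ 3.106 × (0.6136 + 0.3765 + 0.2310) ≈ 3.106 × 1.2211 ≈ 3.793 μg/mL.

3.8 μg/mL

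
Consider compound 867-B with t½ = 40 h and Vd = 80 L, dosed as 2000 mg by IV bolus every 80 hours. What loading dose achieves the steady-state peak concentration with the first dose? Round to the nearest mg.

2667 mg

f = (1/2)^(80/40) ≈ 0.250000; accumulation ratio R = 1/(1−f) ≈ 1.33333.
Loading dose to hit Cmax,ss on first dose: D_load = D_maint·R ≈ 2000 × 1.33333 ≈ 2666.66 mg.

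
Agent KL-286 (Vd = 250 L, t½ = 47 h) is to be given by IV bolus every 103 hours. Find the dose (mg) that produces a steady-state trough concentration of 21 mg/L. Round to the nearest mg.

τ/t½ = 103/47 ≈ 2.1915, so f = (1/2)^(103/47) ≈ 0.218925.
Cmin,ss = (D/Vd)·f/(1−f), so D = Cmin,ss·Vd·(1−f)/f.
D = 21 × 250 × (1−f)/f ≈ 21 × 250 × 3.56777 ≈ 18730.79 mg.

18731 mg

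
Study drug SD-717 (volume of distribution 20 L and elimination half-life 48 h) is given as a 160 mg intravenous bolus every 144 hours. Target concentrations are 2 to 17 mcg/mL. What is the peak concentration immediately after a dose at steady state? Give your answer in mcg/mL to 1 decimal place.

9.1 mcg/mL

The dosing interval is 3 half-lives, so f = 2^(−3) = 0.125.
At steady state, R = 1/(1 − 0.125) = 8/7.
Single-dose peak C₀ = D/Vd = 160/20 = 8 mcg/mL.
Steady-state peak Cmax,ss = C₀·R = 8 × 8/7 ≈ 9.143 mcg/mL.
Peak 9.1 mcg/mL vs MTC 17 mcg/mL: below toxic threshold.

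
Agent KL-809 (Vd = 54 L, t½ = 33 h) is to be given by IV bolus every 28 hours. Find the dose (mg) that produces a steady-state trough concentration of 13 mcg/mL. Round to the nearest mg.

τ/t½ = 28/33 ≈ 0.84848, so f = (1/2)^(28/33) ≈ 0.555368.
Cmin,ss = (D/Vd)·f/(1−f), so D = Cmin,ss·Vd·(1−f)/f.
D = 13 × 54 × (1−f)/f ≈ 13 × 54 × 0.80061 ≈ 562.03 mg.

562 mg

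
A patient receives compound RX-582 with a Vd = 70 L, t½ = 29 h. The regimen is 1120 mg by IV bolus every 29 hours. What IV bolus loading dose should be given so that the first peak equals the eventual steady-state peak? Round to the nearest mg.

2240 mg

f = (1/2)^(29/29) ≈ 0.500000; accumulation ratio R = 1/(1−f) ≈ 2.00000.
Loading dose to hit Cmax,ss on first dose: D_load = D_maint·R ≈ 1120 × 2.00000 ≈ 2240.00 mg.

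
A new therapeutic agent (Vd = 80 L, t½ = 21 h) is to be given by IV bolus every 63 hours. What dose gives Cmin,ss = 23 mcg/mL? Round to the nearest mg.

τ/t½ = 63/21 ≈ 3, so f = (1/2)^(63/21) ≈ 0.125000.
Cmin,ss = (D/Vd)·f/(1−f), so D = Cmin,ss·Vd·(1−f)/f.
D = 23 × 80 × (1−f)/f ≈ 23 × 80 × 7.00000 ≈ 12880.00 mg.

12880 mg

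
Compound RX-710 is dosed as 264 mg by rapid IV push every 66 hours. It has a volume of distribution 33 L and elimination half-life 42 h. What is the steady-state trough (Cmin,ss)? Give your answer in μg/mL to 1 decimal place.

4.1 μg/mL

k = ln2/t½ = ln2/42 ≈ 0.016504 h⁻¹; fraction remaining f = e^(−kτ) = e^(−0.016504×66) ≈ 0.3365.
Accumulation ratio R = 1/(1 − f) ≈ 1/0.6635 ≈ 1.5072.
Single-dose peak C₀ = D/Vd = 264/33 ≈ 8.000 μg/mL.
Steady-state peak Cmax,ss = C₀·R ≈ 8.000 × 1.5072 ≈ 12.058 μg/mL.
Steady-state trough Cmin,ss = Cmax,ss·f ≈ 12.058 × 0.3365 ≈ 4.058 μg/mL.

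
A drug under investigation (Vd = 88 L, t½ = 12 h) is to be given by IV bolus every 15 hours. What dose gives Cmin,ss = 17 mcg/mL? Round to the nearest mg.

2062 mg

τ/t½ = 15/12 ≈ 1.25, so f = (1/2)^(15/12) ≈ 0.420448.
Cmin,ss = (D/Vd)·f/(1−f), so D = Cmin,ss·Vd·(1−f)/f.
D = 17 × 88 × (1−f)/f ≈ 17 × 88 × 1.37842 ≈ 2062.12 mg.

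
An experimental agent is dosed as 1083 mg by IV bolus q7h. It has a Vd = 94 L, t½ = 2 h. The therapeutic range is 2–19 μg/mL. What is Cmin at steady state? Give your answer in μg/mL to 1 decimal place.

τ/t½ = 7/2 ≈ 3.5, so fraction remaining f = (1/2)^(7/2) ≈ 0.0884.
Accumulation ratio R = 1/(1 − f) ≈ 1/0.9116 ≈ 1.0970.
Each bolus raises the concentration by D/Vd = 1083/94 ≈ 11.521 μg/mL.
Cmax,ss = C₀/(1 − f) ≈ 11.521/0.9116 ≈ 12.638 μg/mL.
One interval later, Cmin,ss = Cmax,ss·e^(−kτ) ≈ 12.638 × 0.0884 ≈ 1.117 μg/mL.
Trough 1.1 μg/mL vs MEC 2 μg/mL: subtherapeutic.

1.1 μg/mL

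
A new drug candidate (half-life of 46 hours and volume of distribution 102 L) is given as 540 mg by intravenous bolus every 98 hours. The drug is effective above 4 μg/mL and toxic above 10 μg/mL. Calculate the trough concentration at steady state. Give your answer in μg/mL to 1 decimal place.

1.6 μg/mL

τ/t½ = 98/46 ≈ 2.1304, so fraction remaining f = (1/2)^(98/46) ≈ 0.2284.
Each bolus raises the concentration by D/Vd = 540/102 ≈ 5.294 μg/mL.
Steady-state trough Cmin,ss = C₀·f/(1−f) ≈ 5.294 × 0.2284/0.7716 ≈ 1.567 μg/mL.
Trough 1.6 μg/mL vs MEC 4 μg/mL: subtherapeutic.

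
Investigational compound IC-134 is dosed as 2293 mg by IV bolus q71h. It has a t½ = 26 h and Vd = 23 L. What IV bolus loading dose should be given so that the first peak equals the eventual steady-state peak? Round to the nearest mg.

2700 mg

f = (1/2)^(71/26) ≈ 0.150646; accumulation ratio R = 1/(1−f) ≈ 1.17737.
Loading dose to hit Cmax,ss on first dose: D_load = D_maint·R ≈ 2293 × 1.17737 ≈ 2699.71 mg.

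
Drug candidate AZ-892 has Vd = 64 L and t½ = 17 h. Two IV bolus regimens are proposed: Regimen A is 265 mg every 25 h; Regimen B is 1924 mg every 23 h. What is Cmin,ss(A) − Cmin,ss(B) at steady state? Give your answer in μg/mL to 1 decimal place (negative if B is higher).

Regimen A: f = (1/2)^(25/17) ≈ 0.3608; Cmin,ss = (265/64)·f/(1−f) ≈ 2.337 μg/mL.
Regimen B: f = (1/2)^(23/17) ≈ 0.3915; Cmin,ss = (1924/64)·f/(1−f) ≈ 19.342 μg/mL.
Difference ≈ 2.337 − 19.342 ≈ -17.005 μg/mL.

-17.0 μg/mL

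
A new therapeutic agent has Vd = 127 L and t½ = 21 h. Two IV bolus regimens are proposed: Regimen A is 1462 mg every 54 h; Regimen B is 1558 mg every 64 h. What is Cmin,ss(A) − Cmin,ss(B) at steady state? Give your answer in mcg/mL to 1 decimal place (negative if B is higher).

Regimen A: f = (1/2)^(54/21) ≈ 0.1682; Cmin,ss = (1462/127)·f/(1−f) ≈ 2.328 mcg/mL.
Regimen B: f = (1/2)^(64/21) ≈ 0.1209; Cmin,ss = (1558/127)·f/(1−f) ≈ 1.687 mcg/mL.
Difference ≈ 2.328 − 1.687 ≈ 0.641 mcg/mL.

0.6 mcg/mL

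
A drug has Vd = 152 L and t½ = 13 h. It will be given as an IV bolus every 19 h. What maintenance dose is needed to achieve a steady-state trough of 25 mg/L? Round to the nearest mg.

τ/t½ = 19/13 ≈ 1.4615, so f = (1/2)^(19/13) ≈ 0.363106.
Cmin,ss = (D/Vd)·f/(1−f), so D = Cmin,ss·Vd·(1−f)/f.
D = 25 × 152 × (1−f)/f ≈ 25 × 152 × 1.75402 ≈ 6665.28 mg.

6665 mg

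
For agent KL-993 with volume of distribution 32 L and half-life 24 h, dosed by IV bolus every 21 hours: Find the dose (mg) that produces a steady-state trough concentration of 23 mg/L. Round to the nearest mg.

τ/t½ = 21/24 ≈ 0.875, so f = (1/2)^(21/24) ≈ 0.545254.
Cmin,ss = (D/Vd)·f/(1−f), so D = Cmin,ss·Vd·(1−f)/f.
D = 23 × 32 × (1−f)/f ≈ 23 × 32 × 0.83401 ≈ 613.83 mg.

614 mg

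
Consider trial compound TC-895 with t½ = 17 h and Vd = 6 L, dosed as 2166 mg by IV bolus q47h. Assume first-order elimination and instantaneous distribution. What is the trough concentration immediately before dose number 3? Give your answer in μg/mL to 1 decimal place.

f = (1/2)^(τ/t½) = (1/2)^(47/17) ≈ 0.1471.
C₀ = D/Vd = 2166/6 ≈ 361.000 μg/mL.
Before the 3rd dose, 2 doses have been given. Superposition: Cmin = C₀·(f + f²).
≈ 361.000 × (0.1471 + 0.0216) ≈ 361.000 × 0.1687 ≈ 60.901 μg/mL.

60.9 μg/mL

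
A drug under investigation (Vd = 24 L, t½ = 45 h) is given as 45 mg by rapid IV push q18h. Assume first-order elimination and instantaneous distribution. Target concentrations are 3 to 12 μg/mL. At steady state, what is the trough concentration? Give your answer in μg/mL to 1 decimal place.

5.9 μg/mL

k = ln2/t½ = ln2/45 ≈ 0.015403 h⁻¹; fraction remaining f = e^(−kτ) = e^(−0.015403×18) ≈ 0.7579.
Accumulation ratio R = 1/(1 − f) ≈ 1/0.2421 ≈ 4.1305.
Each bolus raises the concentration by D/Vd = 45/24 ≈ 1.875 μg/mL.
Cmax,ss = C₀/(1 − f) ≈ 1.875/0.2421 ≈ 7.745 μg/mL.
One interval later, Cmin,ss = Cmax,ss·e^(−kτ) ≈ 7.745 × 0.7579 ≈ 5.870 μg/mL.
Trough 5.9 μg/mL vs MEC 3 μg/mL: adequate.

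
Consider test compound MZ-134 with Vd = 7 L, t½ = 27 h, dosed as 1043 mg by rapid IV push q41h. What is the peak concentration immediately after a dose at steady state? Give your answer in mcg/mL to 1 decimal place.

228.9 mcg/mL

Over one 41-h interval, 41/27 ≈ 1.5185 half-lives elapse, leaving f ≈ 0.3490 of each dose.
Accumulation ratio R = 1/(1 − f) ≈ 1/0.6510 ≈ 1.5361.
Single-dose peak C₀ = D/Vd = 1043/7 ≈ 149.000 mcg/mL.
Cmax,ss = C₀/(1 − f) ≈ 149.000/0.6510 ≈ 228.879 mcg/mL.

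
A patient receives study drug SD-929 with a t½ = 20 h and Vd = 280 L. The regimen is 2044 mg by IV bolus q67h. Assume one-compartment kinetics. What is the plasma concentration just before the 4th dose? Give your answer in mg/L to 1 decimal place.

f = (1/2)^(τ/t½) = (1/2)^(67/20) ≈ 0.0981.
C₀ = D/Vd = 2044/280 ≈ 7.300 mg/L.
Before the 4th dose, 3 doses have been given. Superposition: Cmin = C₀·(f + f² + … + f^3).
≈ 7.300 × (0.0981 + 0.0096 + 0.0009) ≈ 7.300 × 0.1086 ≈ 0.793 mg/L.

0.8 mg/L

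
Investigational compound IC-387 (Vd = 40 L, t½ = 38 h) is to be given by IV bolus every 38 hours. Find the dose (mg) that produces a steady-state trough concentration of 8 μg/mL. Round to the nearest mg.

τ/t½ = 38/38 ≈ 1, so f = (1/2)^(38/38) ≈ 0.500000.
Cmin,ss = (D/Vd)·f/(1−f), so D = Cmin,ss·Vd·(1−f)/f.
D = 8 × 40 × (1−f)/f ≈ 8 × 40 × 1.00000 ≈ 320.00 mg.

320 mg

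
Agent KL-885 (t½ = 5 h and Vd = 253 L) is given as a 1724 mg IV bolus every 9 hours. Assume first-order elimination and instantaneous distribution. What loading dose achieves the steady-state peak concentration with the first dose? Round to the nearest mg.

f = (1/2)^(9/5) ≈ 0.287175; accumulation ratio R = 1/(1−f) ≈ 1.40287.
Loading dose to hit Cmax,ss on first dose: D_load = D_maint·R ≈ 1724 × 1.40287 ≈ 2418.55 mg.

2419 mg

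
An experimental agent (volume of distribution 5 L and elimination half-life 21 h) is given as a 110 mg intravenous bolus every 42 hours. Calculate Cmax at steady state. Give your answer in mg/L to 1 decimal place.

29.3 mg/L

The dosing interval is 2 half-lives, so f = 2^(−2) = 0.25.
At steady state, R = 1/(1 − 0.25) = 4/3.
Single-dose peak C₀ = D/Vd = 110/5 = 22 mg/L.
Steady-state peak Cmax,ss = C₀·R = 22 × 4/3 ≈ 29.333 mg/L.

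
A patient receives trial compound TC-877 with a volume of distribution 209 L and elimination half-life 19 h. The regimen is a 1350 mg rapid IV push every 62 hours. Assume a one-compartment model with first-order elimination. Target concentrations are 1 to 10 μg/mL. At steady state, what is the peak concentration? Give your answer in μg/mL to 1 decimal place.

7.2 μg/mL

τ/t½ = 62/19 ≈ 3.2632, so fraction remaining f = (1/2)^(62/19) ≈ 0.1042.
At steady state, accumulation factor R = 1/(1 − e^(−kτ)) ≈ 1.1163.
Single-dose peak C₀ = D/Vd = 1350/209 ≈ 6.459 μg/mL.
Cmax,ss = C₀/(1 − f) ≈ 6.459/0.8958 ≈ 7.210 μg/mL.
Peak 7.2 μg/mL vs MTC 10 μg/mL: below toxic threshold.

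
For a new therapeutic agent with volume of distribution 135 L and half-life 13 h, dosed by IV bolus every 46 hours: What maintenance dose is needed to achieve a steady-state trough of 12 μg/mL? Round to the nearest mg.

τ/t½ = 46/13 ≈ 3.5385, so f = (1/2)^(46/13) ≈ 0.086063.
Cmin,ss = (D/Vd)·f/(1−f), so D = Cmin,ss·Vd·(1−f)/f.
D = 12 × 135 × (1−f)/f ≈ 12 × 135 × 10.61940 ≈ 17203.43 mg.

17203 mg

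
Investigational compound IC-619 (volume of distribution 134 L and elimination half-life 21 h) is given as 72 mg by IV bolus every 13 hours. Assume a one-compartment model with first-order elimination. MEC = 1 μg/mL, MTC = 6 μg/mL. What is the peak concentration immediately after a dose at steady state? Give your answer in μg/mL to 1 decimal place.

τ/t½ = 13/21 ≈ 0.61905, so fraction remaining f = (1/2)^(13/21) ≈ 0.6511.
At steady state, accumulation factor R = 1/(1 − e^(−kτ)) ≈ 2.8662.
Each bolus raises the concentration by D/Vd = 72/134 ≈ 0.537 μg/mL.
Cmax,ss = C₀/(1 − f) ≈ 0.537/0.3489 ≈ 1.539 μg/mL.
Peak 1.5 μg/mL vs MTC 6 μg/mL: below toxic threshold.

1.5 μg/mL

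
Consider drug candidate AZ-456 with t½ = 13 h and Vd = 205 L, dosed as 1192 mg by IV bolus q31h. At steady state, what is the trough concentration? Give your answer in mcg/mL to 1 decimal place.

k = ln2/t½ = ln2/13 ≈ 0.053319 h⁻¹; fraction remaining f = e^(−kτ) = e^(−0.053319×31) ≈ 0.1915.
At steady state, accumulation factor R = 1/(1 − e^(−kτ)) ≈ 1.2369.
Each bolus raises the concentration by D/Vd = 1192/205 ≈ 5.815 mcg/mL.
Cmax,ss = C₀/(1 − f) ≈ 5.815/0.8085 ≈ 7.192 mcg/mL.
Steady-state trough Cmin,ss = Cmax,ss·f ≈ 7.192 × 0.1915 ≈ 1.377 mcg/mL.

1.4 mcg/mL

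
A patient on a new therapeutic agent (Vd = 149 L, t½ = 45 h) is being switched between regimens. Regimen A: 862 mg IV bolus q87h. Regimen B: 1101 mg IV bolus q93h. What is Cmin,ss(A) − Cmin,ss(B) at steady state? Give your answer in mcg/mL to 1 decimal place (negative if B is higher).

-0.3 mcg/mL

Regimen A: f = (1/2)^(87/45) ≈ 0.2618; Cmin,ss = (862/149)·f/(1−f) ≈ 2.052 mcg/mL.
Regimen B: f = (1/2)^(93/45) ≈ 0.2387; Cmin,ss = (1101/149)·f/(1−f) ≈ 2.317 mcg/mL.
Difference ≈ 2.052 − 2.317 ≈ -0.265 mcg/mL.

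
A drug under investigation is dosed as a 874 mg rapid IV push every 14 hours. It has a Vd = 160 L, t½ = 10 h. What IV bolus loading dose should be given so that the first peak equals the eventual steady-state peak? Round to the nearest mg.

f = (1/2)^(14/10) ≈ 0.378929; accumulation ratio R = 1/(1−f) ≈ 1.61012.
Loading dose to hit Cmax,ss on first dose: D_load = D_maint·R ≈ 874 × 1.61012 ≈ 1407.24 mg.

1407 mg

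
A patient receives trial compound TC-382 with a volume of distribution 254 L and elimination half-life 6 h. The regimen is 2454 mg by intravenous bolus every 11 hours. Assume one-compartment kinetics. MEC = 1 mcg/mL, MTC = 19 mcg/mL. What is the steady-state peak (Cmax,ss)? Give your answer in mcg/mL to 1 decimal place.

Over one 11-h interval, 11/6 ≈ 1.8333 half-lives elapse, leaving f ≈ 0.2806 of each dose.
At steady state, accumulation factor R = 1/(1 − e^(−kτ)) ≈ 1.3900.
Each bolus raises the concentration by D/Vd = 2454/254 ≈ 9.661 mcg/mL.
Steady-state peak Cmax,ss = C₀·R ≈ 9.661 × 1.3900 ≈ 13.429 mcg/mL.
Peak 13.4 mcg/mL vs MTC 19 mcg/mL: below toxic threshold.

13.4 mcg/mL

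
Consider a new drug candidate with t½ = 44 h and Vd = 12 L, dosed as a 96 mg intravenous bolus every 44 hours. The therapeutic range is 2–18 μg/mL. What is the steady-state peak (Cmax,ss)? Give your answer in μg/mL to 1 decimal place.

τ = 44 h = 1 half-life, so f = (1/2)^1 = 0.5.
Accumulation ratio R = 1/(1 − f) = 1/0.5 = 2/1.
Single-dose peak C₀ = D/Vd = 96/12 = 8 μg/mL.
Steady-state peak Cmax,ss = C₀·R = 8 × 2/1 ≈ 16.000 μg/mL.
Peak 16.0 μg/mL vs MTC 18 μg/mL: below toxic threshold.

16.0 μg/mL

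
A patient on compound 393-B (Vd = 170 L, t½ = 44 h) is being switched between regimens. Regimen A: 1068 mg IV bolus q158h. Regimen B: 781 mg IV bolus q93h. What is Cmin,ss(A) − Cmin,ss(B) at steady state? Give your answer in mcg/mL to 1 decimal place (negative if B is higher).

-0.8 mcg/mL

Regimen A: f = (1/2)^(158/44) ≈ 0.0830; Cmin,ss = (1068/170)·f/(1−f) ≈ 0.569 mcg/mL.
Regimen B: f = (1/2)^(93/44) ≈ 0.2311; Cmin,ss = (781/170)·f/(1−f) ≈ 1.381 mcg/mL.
Difference ≈ 0.569 − 1.381 ≈ -0.812 mcg/mL.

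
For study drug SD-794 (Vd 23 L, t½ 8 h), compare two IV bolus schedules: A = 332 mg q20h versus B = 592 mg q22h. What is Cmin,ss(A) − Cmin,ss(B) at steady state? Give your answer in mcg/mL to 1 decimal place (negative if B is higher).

Regimen A: f = (1/2)^(20/8) ≈ 0.1768; Cmin,ss = (332/23)·f/(1−f) ≈ 3.100 mcg/mL.
Regimen B: f = (1/2)^(22/8) ≈ 0.1487; Cmin,ss = (592/23)·f/(1−f) ≈ 4.496 mcg/mL.
Difference ≈ 3.100 − 4.496 ≈ -1.396 mcg/mL.

-1.4 mcg/mL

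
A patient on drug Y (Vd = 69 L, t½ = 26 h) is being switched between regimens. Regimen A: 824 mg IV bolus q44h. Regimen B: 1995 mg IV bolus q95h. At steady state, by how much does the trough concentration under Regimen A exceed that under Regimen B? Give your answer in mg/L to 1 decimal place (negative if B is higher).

Regimen A: f = (1/2)^(44/26) ≈ 0.3094; Cmin,ss = (824/69)·f/(1−f) ≈ 5.350 mg/L.
Regimen B: f = (1/2)^(95/26) ≈ 0.0794; Cmin,ss = (1995/69)·f/(1−f) ≈ 2.494 mg/L.
Difference ≈ 5.350 − 2.494 ≈ 2.856 mg/L.

2.9 mg/L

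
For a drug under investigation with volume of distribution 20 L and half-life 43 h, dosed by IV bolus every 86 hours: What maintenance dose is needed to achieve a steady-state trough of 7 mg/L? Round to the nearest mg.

τ/t½ = 86/43 ≈ 2, so f = (1/2)^(86/43) ≈ 0.250000.
Cmin,ss = (D/Vd)·f/(1−f), so D = Cmin,ss·Vd·(1−f)/f.
D = 7 × 20 × (1−f)/f ≈ 7 × 20 × 3.00000 ≈ 420.00 mg.

420 mg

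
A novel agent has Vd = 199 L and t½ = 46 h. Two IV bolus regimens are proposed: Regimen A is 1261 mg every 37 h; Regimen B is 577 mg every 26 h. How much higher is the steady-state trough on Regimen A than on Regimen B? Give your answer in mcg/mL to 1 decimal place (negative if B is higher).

2.4 mcg/mL

Regimen A: f = (1/2)^(37/46) ≈ 0.5726; Cmin,ss = (1261/199)·f/(1−f) ≈ 8.489 mcg/mL.
Regimen B: f = (1/2)^(26/46) ≈ 0.6759; Cmin,ss = (577/199)·f/(1−f) ≈ 6.047 mcg/mL.
Difference ≈ 8.489 − 6.047 ≈ 2.442 mcg/mL.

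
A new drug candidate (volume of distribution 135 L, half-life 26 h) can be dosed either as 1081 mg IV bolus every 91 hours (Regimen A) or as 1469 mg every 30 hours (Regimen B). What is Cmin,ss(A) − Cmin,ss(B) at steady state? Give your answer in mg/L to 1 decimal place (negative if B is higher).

-8.1 mg/L

Regimen A: f = (1/2)^(91/26) ≈ 0.0884; Cmin,ss = (1081/135)·f/(1−f) ≈ 0.776 mg/L.
Regimen B: f = (1/2)^(30/26) ≈ 0.4494; Cmin,ss = (1469/135)·f/(1−f) ≈ 8.881 mg/L.
Difference ≈ 0.776 − 8.881 ≈ -8.105 mg/L.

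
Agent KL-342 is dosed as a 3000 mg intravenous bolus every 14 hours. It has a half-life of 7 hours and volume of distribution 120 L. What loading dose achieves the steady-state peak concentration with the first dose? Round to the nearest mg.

4000 mg

f = (1/2)^(14/7) ≈ 0.250000; accumulation ratio R = 1/(1−f) ≈ 1.33333.
Loading dose to hit Cmax,ss on first dose: D_load = D_maint·R ≈ 3000 × 1.33333 ≈ 3999.99 mg.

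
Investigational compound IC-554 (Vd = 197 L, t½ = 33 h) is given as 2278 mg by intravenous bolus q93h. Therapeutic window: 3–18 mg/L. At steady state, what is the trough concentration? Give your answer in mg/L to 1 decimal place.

k = ln2/t½ = ln2/33 ≈ 0.021004 h⁻¹; fraction remaining f = e^(−kτ) = e^(−0.021004×93) ≈ 0.1418.
Single-dose peak C₀ = D/Vd = 2278/197 ≈ 11.563 mg/L.
Steady-state trough Cmin,ss = C₀·f/(1−f) ≈ 11.563 × 0.1418/0.8582 ≈ 1.911 mg/L.
Trough 1.9 mg/L vs MEC 3 mg/L: subtherapeutic.

1.9 mg/L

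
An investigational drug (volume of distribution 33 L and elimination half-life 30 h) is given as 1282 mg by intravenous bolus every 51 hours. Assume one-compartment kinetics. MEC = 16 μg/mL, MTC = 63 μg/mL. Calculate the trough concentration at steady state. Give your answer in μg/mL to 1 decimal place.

Over one 51-h interval, 51/30 ≈ 1.7 half-lives elapse, leaving f ≈ 0.3078 of each dose.
Accumulation ratio R = 1/(1 − f) ≈ 1/0.6922 ≈ 1.4447.
Each bolus raises the concentration by D/Vd = 1282/33 ≈ 38.848 μg/mL.
Cmax,ss = C₀/(1 − f) ≈ 38.848/0.6922 ≈ 56.123 μg/mL.
Steady-state trough Cmin,ss = Cmax,ss·f ≈ 56.123 × 0.3078 ≈ 17.275 μg/mL.
Trough 17.3 μg/mL vs MEC 16 μg/mL: adequate.

17.3 μg/mL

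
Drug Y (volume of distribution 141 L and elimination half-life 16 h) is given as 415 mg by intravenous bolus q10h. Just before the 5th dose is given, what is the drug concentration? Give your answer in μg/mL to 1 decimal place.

4.5 μg/mL

f = (1/2)^(τ/t½) = (1/2)^(10/16) ≈ 0.6484.
C₀ = D/Vd = 415/141 ≈ 2.943 μg/mL.
Before the 5th dose, 4 doses have been given. Superposition: Cmin = C₀·(f + f² + … + f^4).
≈ 2.943 × (0.6484 + 0.4204 + 0.2726 + 0.1768) ≈ 2.943 × 1.5182 ≈ 4.468 μg/mL.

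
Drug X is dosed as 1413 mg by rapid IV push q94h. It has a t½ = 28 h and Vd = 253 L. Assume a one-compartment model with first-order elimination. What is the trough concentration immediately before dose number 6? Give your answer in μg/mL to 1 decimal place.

f = (1/2)^(τ/t½) = (1/2)^(94/28) ≈ 0.0976.
C₀ = D/Vd = 1413/253 ≈ 5.585 μg/mL.
Before the 6th dose, 5 doses have been given. Superposition: Cmin = C₀·(f + f² + … + f^5).
≈ 5.585 × (0.0976 + 0.0095 + 0.0009 + 0.0001 + 0.0000) ≈ 5.585 × 0.1081 ≈ 0.604 μg/mL.

0.6 μg/mL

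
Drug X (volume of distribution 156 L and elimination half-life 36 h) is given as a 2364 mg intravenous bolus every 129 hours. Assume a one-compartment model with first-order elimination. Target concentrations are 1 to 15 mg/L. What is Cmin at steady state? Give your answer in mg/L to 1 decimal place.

1.4 mg/L

k = ln2/t½ = ln2/36 ≈ 0.019254 h⁻¹; fraction remaining f = e^(−kτ) = e^(−0.019254×129) ≈ 0.0834.
At steady state, accumulation factor R = 1/(1 − e^(−kτ)) ≈ 1.0910.
Each bolus raises the concentration by D/Vd = 2364/156 ≈ 15.154 mg/L.
Cmax,ss = C₀/(1 − f) ≈ 15.154/0.9166 ≈ 16.533 mg/L.
One interval later, Cmin,ss = Cmax,ss·e^(−kτ) ≈ 16.533 × 0.0834 ≈ 1.379 mg/L.
Trough 1.4 mg/L vs MEC 1 mg/L: adequate.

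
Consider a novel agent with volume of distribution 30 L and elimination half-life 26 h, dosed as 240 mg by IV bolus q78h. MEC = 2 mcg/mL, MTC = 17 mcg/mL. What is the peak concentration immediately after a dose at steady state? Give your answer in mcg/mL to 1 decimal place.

9.1 mcg/mL

The dosing interval is 3 half-lives, so f = 2^(−3) = 0.125.
Accumulation ratio R = 1/(1 − f) = 1/0.875 = 8/7.
Single-dose peak C₀ = D/Vd = 240/30 = 8 mcg/mL.
Steady-state peak Cmax,ss = C₀·R = 8 × 8/7 ≈ 9.143 mcg/mL.
Peak 9.1 mcg/mL vs MTC 17 mcg/mL: below toxic threshold.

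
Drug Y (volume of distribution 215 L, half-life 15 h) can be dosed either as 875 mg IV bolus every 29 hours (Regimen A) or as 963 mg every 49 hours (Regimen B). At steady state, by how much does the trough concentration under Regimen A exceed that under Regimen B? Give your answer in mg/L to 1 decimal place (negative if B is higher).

0.9 mg/L

Regimen A: f = (1/2)^(29/15) ≈ 0.2618; Cmin,ss = (875/215)·f/(1−f) ≈ 1.443 mg/L.
Regimen B: f = (1/2)^(49/15) ≈ 0.1039; Cmin,ss = (963/215)·f/(1−f) ≈ 0.519 mg/L.
Difference ≈ 1.443 − 0.519 ≈ 0.924 mg/L.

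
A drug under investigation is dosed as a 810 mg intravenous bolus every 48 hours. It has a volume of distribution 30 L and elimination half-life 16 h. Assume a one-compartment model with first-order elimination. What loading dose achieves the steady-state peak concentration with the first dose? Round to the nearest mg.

926 mg

f = (1/2)^(48/16) ≈ 0.125000; accumulation ratio R = 1/(1−f) ≈ 1.14286.
Loading dose to hit Cmax,ss on first dose: D_load = D_maint·R ≈ 810 × 1.14286 ≈ 925.72 mg.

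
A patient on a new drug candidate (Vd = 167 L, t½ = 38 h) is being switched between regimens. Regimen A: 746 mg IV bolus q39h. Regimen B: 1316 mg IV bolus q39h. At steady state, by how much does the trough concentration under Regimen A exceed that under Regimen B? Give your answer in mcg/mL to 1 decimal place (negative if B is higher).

-3.3 mcg/mL

Regimen A: f = (1/2)^(39/38) ≈ 0.4910; Cmin,ss = (746/167)·f/(1−f) ≈ 4.309 mcg/mL.
Regimen B: f = (1/2)^(39/38) ≈ 0.4910; Cmin,ss = (1316/167)·f/(1−f) ≈ 7.602 mcg/mL.
Difference ≈ 4.309 − 7.602 ≈ -3.293 mcg/mL.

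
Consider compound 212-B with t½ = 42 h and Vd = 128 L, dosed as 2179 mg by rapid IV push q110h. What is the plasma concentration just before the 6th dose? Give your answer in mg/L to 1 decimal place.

3.3 mg/L

f = (1/2)^(τ/t½) = (1/2)^(110/42) ≈ 0.1628.
C₀ = D/Vd = 2179/128 ≈ 17.023 mg/L.
Before the 6th dose, 5 doses have been given. Superposition: Cmin = C₀·(f + f² + … + f^5).
≈ 17.023 × (0.1628 + 0.0265 + 0.0043 + 0.0007 + 0.0001) ≈ 17.023 × 0.1944 ≈ 3.309 mg/L.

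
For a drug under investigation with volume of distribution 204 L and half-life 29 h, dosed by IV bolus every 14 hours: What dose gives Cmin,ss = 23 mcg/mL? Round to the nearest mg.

1865 mg

τ/t½ = 14/29 ≈ 0.48276, so f = (1/2)^(14/29) ≈ 0.715608.
Cmin,ss = (D/Vd)·f/(1−f), so D = Cmin,ss·Vd·(1−f)/f.
D = 23 × 204 × (1−f)/f ≈ 23 × 204 × 0.39741 ≈ 1864.65 mg.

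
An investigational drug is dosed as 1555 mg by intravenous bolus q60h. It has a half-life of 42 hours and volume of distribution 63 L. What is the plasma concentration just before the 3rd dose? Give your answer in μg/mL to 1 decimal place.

f = (1/2)^(τ/t½) = (1/2)^(60/42) ≈ 0.3715.
C₀ = D/Vd = 1555/63 ≈ 24.683 μg/mL.
Before the 3rd dose, 2 doses have been given. Superposition: Cmin = C₀·(f + f²).
≈ 24.683 × (0.3715 + 0.1380) ≈ 24.683 × 0.5095 ≈ 12.576 μg/mL.

12.6 μg/mL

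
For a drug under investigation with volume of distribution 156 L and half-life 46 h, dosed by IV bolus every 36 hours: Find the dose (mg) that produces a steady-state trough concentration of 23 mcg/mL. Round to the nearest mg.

τ/t½ = 36/46 ≈ 0.78261, so f = (1/2)^(36/46) ≈ 0.581315.
Cmin,ss = (D/Vd)·f/(1−f), so D = Cmin,ss·Vd·(1−f)/f.
D = 23 × 156 × (1−f)/f ≈ 23 × 156 × 0.72024 ≈ 2584.22 mg.

2584 mg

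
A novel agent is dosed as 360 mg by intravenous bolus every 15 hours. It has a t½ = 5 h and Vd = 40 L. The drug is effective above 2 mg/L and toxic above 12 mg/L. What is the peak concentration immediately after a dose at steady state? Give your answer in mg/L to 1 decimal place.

The dosing interval is 3 half-lives, so f = 2^(−3) = 0.125.
At steady state, R = 1/(1 − 0.125) = 8/7.
Single-dose peak C₀ = D/Vd = 360/40 = 9 mg/L.
Steady-state peak Cmax,ss = C₀·R = 9 × 8/7 ≈ 10.286 mg/L.
Peak 10.3 mg/L vs MTC 12 mg/L: below toxic threshold.

10.3 mg/L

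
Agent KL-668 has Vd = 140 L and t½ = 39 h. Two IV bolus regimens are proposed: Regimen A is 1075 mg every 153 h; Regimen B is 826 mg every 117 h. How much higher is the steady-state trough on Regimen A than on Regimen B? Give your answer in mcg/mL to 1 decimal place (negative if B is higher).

Regimen A: f = (1/2)^(153/39) ≈ 0.0659; Cmin,ss = (1075/140)·f/(1−f) ≈ 0.542 mcg/mL.
Regimen B: f = (1/2)^(117/39) ≈ 0.1250; Cmin,ss = (826/140)·f/(1−f) ≈ 0.843 mcg/mL.
Difference ≈ 0.542 − 0.843 ≈ -0.301 mcg/mL.

-0.3 mcg/mL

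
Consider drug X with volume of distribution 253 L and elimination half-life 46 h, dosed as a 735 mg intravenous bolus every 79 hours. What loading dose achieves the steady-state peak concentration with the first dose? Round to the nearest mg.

1056 mg

f = (1/2)^(79/46) ≈ 0.304098; accumulation ratio R = 1/(1−f) ≈ 1.43698.
Loading dose to hit Cmax,ss on first dose: D_load = D_maint·R ≈ 735 × 1.43698 ≈ 1056.18 mg.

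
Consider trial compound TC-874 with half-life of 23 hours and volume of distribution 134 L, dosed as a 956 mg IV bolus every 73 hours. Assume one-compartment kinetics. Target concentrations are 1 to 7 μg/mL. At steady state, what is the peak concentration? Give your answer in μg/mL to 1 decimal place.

Over one 73-h interval, 73/23 ≈ 3.1739 half-lives elapse, leaving f ≈ 0.1108 of each dose.
At steady state, accumulation factor R = 1/(1 − e^(−kτ)) ≈ 1.1246.
Single-dose peak C₀ = D/Vd = 956/134 ≈ 7.134 μg/mL.
Cmax,ss = C₀/(1 − f) ≈ 7.134/0.8892 ≈ 8.023 μg/mL.
Peak 8.0 μg/mL vs MTC 7 μg/mL: exceeds toxic threshold.

8.0 μg/mL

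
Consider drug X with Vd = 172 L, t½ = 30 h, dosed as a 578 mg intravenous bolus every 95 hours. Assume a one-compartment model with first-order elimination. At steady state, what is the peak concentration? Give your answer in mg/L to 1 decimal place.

τ/t½ = 95/30 ≈ 3.1667, so fraction remaining f = (1/2)^(95/30) ≈ 0.1114.
Accumulation ratio R = 1/(1 − f) ≈ 1/0.8886 ≈ 1.1254.
Single-dose peak C₀ = D/Vd = 578/172 ≈ 3.360 mg/L.
Steady-state peak Cmax,ss = C₀·R ≈ 3.360 × 1.1254 ≈ 3.781 mg/L.

3.8 mg/L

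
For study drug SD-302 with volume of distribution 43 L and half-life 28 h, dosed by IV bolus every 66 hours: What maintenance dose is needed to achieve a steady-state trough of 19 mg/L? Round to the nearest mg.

τ/t½ = 66/28 ≈ 2.3571, so f = (1/2)^(66/28) ≈ 0.195177.
Cmin,ss = (D/Vd)·f/(1−f), so D = Cmin,ss·Vd·(1−f)/f.
D = 19 × 43 × (1−f)/f ≈ 19 × 43 × 4.12355 ≈ 3368.94 mg.

3369 mg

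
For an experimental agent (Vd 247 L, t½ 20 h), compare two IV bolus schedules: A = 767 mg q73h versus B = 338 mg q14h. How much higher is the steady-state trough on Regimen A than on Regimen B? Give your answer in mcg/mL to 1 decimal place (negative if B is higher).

Regimen A: f = (1/2)^(73/20) ≈ 0.0797; Cmin,ss = (767/247)·f/(1−f) ≈ 0.269 mcg/mL.
Regimen B: f = (1/2)^(14/20) ≈ 0.6156; Cmin,ss = (338/247)·f/(1−f) ≈ 2.191 mcg/mL.
Difference ≈ 0.269 − 2.191 ≈ -1.922 mcg/mL.

-1.9 mcg/mL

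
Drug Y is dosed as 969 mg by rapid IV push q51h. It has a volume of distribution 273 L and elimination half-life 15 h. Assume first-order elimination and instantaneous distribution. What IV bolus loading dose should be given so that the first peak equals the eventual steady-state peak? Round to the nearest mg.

1070 mg

f = (1/2)^(51/15) ≈ 0.094732; accumulation ratio R = 1/(1−f) ≈ 1.10465.
Loading dose to hit Cmax,ss on first dose: D_load = D_maint·R ≈ 969 × 1.10465 ≈ 1070.41 mg.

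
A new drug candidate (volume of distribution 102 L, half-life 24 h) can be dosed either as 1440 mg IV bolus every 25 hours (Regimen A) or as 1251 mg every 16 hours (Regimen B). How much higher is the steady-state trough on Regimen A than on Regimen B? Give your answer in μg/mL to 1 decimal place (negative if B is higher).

-7.5 μg/mL

Regimen A: f = (1/2)^(25/24) ≈ 0.4858; Cmin,ss = (1440/102)·f/(1−f) ≈ 13.338 μg/mL.
Regimen B: f = (1/2)^(16/24) ≈ 0.6300; Cmin,ss = (1251/102)·f/(1−f) ≈ 20.883 μg/mL.
Difference ≈ 13.338 − 20.883 ≈ -7.545 μg/mL.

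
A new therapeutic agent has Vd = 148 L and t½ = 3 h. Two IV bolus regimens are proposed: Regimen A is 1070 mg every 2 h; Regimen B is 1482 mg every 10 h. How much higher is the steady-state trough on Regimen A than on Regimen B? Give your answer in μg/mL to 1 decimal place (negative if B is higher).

11.2 μg/mL

Regimen A: f = (1/2)^(2/3) ≈ 0.6300; Cmin,ss = (1070/148)·f/(1−f) ≈ 12.310 μg/mL.
Regimen B: f = (1/2)^(10/3) ≈ 0.0992; Cmin,ss = (1482/148)·f/(1−f) ≈ 1.103 μg/mL.
Difference ≈ 12.310 − 1.103 ≈ 11.207 μg/mL.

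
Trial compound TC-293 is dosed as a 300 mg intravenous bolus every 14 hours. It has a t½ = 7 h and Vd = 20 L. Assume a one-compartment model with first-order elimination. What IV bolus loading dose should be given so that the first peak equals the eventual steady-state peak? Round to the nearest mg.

400 mg

f = (1/2)^(14/7) ≈ 0.250000; accumulation ratio R = 1/(1−f) ≈ 1.33333.
Loading dose to hit Cmax,ss on first dose: D_load = D_maint·R ≈ 300 × 1.33333 ≈ 400.00 mg.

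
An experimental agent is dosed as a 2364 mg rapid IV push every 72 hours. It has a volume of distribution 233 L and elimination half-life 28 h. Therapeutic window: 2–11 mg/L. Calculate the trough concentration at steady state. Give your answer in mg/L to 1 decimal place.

τ/t½ = 72/28 ≈ 2.5714, so fraction remaining f = (1/2)^(72/28) ≈ 0.1682.
Single-dose peak C₀ = D/Vd = 2364/233 ≈ 10.146 mg/L.
Steady-state trough Cmin,ss = C₀·f/(1−f) ≈ 10.146 × 0.1682/0.8318 ≈ 2.052 mg/L.
Trough 2.1 mg/L vs MEC 2 mg/L: adequate.

2.1 mg/L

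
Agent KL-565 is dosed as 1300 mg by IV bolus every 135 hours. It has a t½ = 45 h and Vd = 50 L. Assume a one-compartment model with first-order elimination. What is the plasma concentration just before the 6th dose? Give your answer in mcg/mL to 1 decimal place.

f = (1/2)^(τ/t½) = (1/2)^(135/45) ≈ 0.1250.
C₀ = D/Vd = 1300/50 ≈ 26.000 mcg/mL.
Before the 6th dose, 5 doses have been given. Superposition: Cmin = C₀·(f + f² + … + f^5).
≈ 26.000 × (0.1250 + 0.0156 + 0.0020 + 0.0002 + 0.0000) ≈ 26.000 × 0.1428 ≈ 3.713 mcg/mL.

3.7 mcg/mL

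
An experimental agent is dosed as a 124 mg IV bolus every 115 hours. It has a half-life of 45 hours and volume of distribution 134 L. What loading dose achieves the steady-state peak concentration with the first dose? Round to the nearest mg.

f = (1/2)^(115/45) ≈ 0.170099; accumulation ratio R = 1/(1−f) ≈ 1.20496.
Loading dose to hit Cmax,ss on first dose: D_load = D_maint·R ≈ 124 × 1.20496 ≈ 149.42 mg.

149 mg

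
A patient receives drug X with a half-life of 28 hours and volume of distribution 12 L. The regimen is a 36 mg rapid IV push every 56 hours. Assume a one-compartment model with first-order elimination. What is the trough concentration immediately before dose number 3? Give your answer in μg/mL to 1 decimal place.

0.9 μg/mL

f = (1/2)^(τ/t½) = (1/2)^(56/28) ≈ 0.2500.
C₀ = D/Vd = 36/12 ≈ 3.000 μg/mL.
Before the 3rd dose, 2 doses have been given. Superposition: Cmin = C₀·(f + f²).
≈ 3.000 × (0.2500 + 0.0625) ≈ 3.000 × 0.3125 ≈ 0.938 μg/mL.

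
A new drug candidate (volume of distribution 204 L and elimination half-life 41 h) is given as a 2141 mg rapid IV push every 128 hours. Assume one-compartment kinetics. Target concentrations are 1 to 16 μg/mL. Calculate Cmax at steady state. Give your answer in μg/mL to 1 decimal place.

k = ln2/t½ = ln2/41 ≈ 0.016906 h⁻¹; fraction remaining f = e^(−kτ) = e^(−0.016906×128) ≈ 0.1149.
Accumulation ratio R = 1/(1 − f) ≈ 1/0.8851 ≈ 1.1298.
Each bolus raises the concentration by D/Vd = 2141/204 ≈ 10.495 μg/mL.
Steady-state peak Cmax,ss = C₀·R ≈ 10.495 × 1.1298 ≈ 11.857 μg/mL.
Peak 11.9 μg/mL vs MTC 16 μg/mL: below toxic threshold.

11.9 μg/mL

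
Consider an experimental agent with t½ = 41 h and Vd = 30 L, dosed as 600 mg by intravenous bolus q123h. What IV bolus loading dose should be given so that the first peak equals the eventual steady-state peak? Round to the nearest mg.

686 mg

f = (1/2)^(123/41) ≈ 0.125000; accumulation ratio R = 1/(1−f) ≈ 1.14286.
Loading dose to hit Cmax,ss on first dose: D_load = D_maint·R ≈ 600 × 1.14286 ≈ 685.72 mg.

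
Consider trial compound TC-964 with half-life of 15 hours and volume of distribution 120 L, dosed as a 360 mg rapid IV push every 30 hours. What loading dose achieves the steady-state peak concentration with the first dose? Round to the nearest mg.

480 mg

f = (1/2)^(30/15) ≈ 0.250000; accumulation ratio R = 1/(1−f) ≈ 1.33333.
Loading dose to hit Cmax,ss on first dose: D_load = D_maint·R ≈ 360 × 1.33333 ≈ 480.00 mg.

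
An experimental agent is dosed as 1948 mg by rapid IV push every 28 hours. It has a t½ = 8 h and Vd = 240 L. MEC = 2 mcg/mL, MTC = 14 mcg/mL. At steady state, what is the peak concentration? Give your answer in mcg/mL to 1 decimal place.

8.9 mcg/mL

τ/t½ = 28/8 ≈ 3.5, so fraction remaining f = (1/2)^(28/8) ≈ 0.0884.
At steady state, accumulation factor R = 1/(1 − e^(−kτ)) ≈ 1.0970.
Each bolus raises the concentration by D/Vd = 1948/240 ≈ 8.117 mcg/mL.
Steady-state peak Cmax,ss = C₀·R ≈ 8.117 × 1.0970 ≈ 8.904 mcg/mL.
Peak 8.9 mcg/mL vs MTC 14 mcg/mL: below toxic threshold.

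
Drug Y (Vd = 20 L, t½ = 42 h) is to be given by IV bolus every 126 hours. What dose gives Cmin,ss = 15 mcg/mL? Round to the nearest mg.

2100 mg

τ/t½ = 126/42 ≈ 3, so f = (1/2)^(126/42) ≈ 0.125000.
Cmin,ss = (D/Vd)·f/(1−f), so D = Cmin,ss·Vd·(1−f)/f.
D = 15 × 20 × (1−f)/f ≈ 15 × 20 × 7.00000 ≈ 2100.00 mg.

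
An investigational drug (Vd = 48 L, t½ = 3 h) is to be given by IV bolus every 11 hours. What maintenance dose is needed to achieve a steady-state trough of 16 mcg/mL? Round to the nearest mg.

8985 mg

τ/t½ = 11/3 ≈ 3.6667, so f = (1/2)^(11/3) ≈ 0.078745.
Cmin,ss = (D/Vd)·f/(1−f), so D = Cmin,ss·Vd·(1−f)/f.
D = 16 × 48 × (1−f)/f ≈ 16 × 48 × 11.69922 ≈ 8985.00 mg.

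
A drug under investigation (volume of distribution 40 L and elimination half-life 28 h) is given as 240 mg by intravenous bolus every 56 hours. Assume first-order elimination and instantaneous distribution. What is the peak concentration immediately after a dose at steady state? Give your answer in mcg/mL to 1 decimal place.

τ = 56 h = 2 half-lives, so f = (1/2)^2 = 0.25.
Accumulation ratio R = 1/(1 − f) = 1/0.75 = 4/3.
Single-dose peak C₀ = D/Vd = 240/40 = 6 mcg/mL.
Steady-state peak Cmax,ss = C₀·R = 6 × 4/3 ≈ 8.000 mcg/mL.

8.0 mcg/mL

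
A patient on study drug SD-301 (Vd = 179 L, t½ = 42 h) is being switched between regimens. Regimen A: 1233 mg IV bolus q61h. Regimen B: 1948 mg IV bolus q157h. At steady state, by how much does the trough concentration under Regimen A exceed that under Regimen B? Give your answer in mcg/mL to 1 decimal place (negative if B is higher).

3.1 mcg/mL

Regimen A: f = (1/2)^(61/42) ≈ 0.3654; Cmin,ss = (1233/179)·f/(1−f) ≈ 3.966 mcg/mL.
Regimen B: f = (1/2)^(157/42) ≈ 0.0749; Cmin,ss = (1948/179)·f/(1−f) ≈ 0.881 mcg/mL.
Difference ≈ 3.966 − 0.881 ≈ 3.085 mcg/mL.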